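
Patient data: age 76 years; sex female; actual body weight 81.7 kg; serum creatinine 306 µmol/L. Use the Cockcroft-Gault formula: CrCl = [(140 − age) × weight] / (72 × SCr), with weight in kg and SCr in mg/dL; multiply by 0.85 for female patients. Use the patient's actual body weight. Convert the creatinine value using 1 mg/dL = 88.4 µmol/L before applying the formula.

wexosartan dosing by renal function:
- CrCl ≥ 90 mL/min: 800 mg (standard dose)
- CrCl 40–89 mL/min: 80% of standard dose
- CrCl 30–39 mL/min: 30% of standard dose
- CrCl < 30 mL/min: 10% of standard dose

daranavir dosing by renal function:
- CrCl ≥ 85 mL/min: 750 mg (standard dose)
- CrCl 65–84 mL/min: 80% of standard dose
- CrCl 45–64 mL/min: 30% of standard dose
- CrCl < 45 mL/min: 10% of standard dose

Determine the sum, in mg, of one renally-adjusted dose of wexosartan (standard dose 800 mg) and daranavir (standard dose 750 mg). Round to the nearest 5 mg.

155 mg

SCr = 306 / 88.4 = 3.462 mg/dL
CrCl = (140 − 76) × 81.7 / (72 × 3.462) × 0.85 = 5228.8 / 249.26 × 0.85 ≈ 17.8 mL/min
CrCl ≈ 18 mL/min.
wexosartan: < 30 mL/min → 10% of 800 mg = 80 mg.
daranavir: < 45 mL/min → 10% of 750 mg = 75 mg.
Total = 80 + 75 = 155 mg.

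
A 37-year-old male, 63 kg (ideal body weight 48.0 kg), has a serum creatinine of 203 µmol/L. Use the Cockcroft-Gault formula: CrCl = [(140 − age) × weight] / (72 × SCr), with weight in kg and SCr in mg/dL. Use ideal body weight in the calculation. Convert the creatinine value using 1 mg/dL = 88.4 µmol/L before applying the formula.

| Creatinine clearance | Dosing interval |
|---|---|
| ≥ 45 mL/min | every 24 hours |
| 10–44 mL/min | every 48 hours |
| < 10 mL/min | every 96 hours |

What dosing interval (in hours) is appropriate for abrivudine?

every 48 hours

SCr = 203 / 88.4 = 2.296 mg/dL
CrCl = (140 − 37) × 48 / (72 × 2.296) = 4944.0 / 165.31 ≈ 29.9 mL/min
CrCl ≈ 30 mL/min → bracket 10–44 mL/min → every 48 hours.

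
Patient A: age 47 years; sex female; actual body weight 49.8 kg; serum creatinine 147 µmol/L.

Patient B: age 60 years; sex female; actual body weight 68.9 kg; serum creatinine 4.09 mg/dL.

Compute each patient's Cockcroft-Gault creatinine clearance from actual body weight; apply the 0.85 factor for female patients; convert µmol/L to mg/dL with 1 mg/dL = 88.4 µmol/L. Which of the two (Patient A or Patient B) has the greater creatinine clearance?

Patient A

Patient A: SCr = 147 / 88.4 = 1.663 mg/dL
Patient A: CrCl = (140 − 47) × 49.8 / (72 × 1.663) × 0.85 = 4631.4 / 119.74 × 0.85 ≈ 32.9 mL/min
Patient B: CrCl = (140 − 60) × 68.9 / (72 × 4.09) × 0.85 = 5512.0 / 294.48 × 0.85 ≈ 15.9 mL/min
32.9 vs 15.9 mL/min → Patient A is higher.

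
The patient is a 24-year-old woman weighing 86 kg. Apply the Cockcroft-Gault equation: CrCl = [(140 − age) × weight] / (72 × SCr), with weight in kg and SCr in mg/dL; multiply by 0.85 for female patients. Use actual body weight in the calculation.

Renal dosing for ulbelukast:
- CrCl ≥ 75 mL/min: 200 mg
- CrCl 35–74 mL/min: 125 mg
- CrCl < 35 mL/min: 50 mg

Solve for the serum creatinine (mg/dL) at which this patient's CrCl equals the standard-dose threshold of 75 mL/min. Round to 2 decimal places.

Standard dose requires CrCl ≥ 75 mL/min.
Set (140 − 24) × 86 × 0.85 / (72 × SCr) = 75
SCr = (140 − 24) × 86 × 0.85 / (72 × 75) = 1.570 mg/dL

1.57 mg/dL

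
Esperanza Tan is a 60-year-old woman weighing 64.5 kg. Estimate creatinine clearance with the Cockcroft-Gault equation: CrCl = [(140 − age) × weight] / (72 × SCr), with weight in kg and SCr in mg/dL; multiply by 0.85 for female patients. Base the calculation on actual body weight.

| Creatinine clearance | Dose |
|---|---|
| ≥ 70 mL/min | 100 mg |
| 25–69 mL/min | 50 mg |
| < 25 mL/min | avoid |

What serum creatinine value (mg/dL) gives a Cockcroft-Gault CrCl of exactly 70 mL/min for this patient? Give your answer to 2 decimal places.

Standard dose requires CrCl ≥ 70 mL/min.
Set (140 − 60) × 64.5 × 0.85 / (72 × SCr) = 70
SCr = (140 − 60) × 64.5 × 0.85 / (72 × 70) = 0.870 mg/dL

0.87 mg/dL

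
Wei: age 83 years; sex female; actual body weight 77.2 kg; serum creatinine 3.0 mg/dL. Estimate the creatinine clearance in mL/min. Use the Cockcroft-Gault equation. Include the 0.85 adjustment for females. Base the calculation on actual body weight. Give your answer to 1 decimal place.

CrCl = (140 − 83) × 77.2 / (72 × 3) × 0.85 = 4400.4 / 216.00 × 0.85 ≈ 17.3 mL/min

17.3 mL/min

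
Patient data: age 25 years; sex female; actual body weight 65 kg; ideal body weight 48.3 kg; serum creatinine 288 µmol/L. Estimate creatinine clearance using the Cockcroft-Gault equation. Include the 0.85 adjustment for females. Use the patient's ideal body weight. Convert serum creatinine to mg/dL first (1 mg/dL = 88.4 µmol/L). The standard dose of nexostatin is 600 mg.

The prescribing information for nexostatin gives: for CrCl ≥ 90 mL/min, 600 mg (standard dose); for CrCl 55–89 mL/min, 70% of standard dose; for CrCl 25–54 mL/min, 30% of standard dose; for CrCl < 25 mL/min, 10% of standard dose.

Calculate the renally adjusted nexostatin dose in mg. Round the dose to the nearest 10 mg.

SCr = 288 / 88.4 = 3.258 mg/dL
CrCl = (140 − 25) × 48.3 / (72 × 3.258) × 0.85 = 5554.5 / 234.58 × 0.85 ≈ 20.1 mL/min
CrCl ≈ 20 mL/min → bracket < 25 mL/min.
10% of 600 mg = 60 mg

60 mg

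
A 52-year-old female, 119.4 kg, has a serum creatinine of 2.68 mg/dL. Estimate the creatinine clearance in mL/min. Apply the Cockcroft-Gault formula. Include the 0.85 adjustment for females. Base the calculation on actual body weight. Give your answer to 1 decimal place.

CrCl = (140 − 52) × 119.4 / (72 × 2.68) × 0.85 = 10507.2 / 192.96 × 0.85 ≈ 46.3 mL/min

46.3 mL/min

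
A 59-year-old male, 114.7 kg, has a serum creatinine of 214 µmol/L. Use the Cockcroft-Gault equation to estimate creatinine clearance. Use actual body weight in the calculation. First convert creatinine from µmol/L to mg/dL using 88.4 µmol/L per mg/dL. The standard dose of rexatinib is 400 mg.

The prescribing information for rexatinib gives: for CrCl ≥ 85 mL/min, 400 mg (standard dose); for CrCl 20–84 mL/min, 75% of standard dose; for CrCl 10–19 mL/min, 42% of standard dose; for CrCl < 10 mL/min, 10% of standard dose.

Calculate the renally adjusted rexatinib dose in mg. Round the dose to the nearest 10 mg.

300 mg

SCr = 214 / 88.4 = 2.421 mg/dL
CrCl = (140 − 59) × 114.7 / (72 × 2.421) = 9290.7 / 174.31 ≈ 53.3 mL/min
CrCl ≈ 53 mL/min → bracket 20–84 mL/min.
75% of 400 mg = 300 mg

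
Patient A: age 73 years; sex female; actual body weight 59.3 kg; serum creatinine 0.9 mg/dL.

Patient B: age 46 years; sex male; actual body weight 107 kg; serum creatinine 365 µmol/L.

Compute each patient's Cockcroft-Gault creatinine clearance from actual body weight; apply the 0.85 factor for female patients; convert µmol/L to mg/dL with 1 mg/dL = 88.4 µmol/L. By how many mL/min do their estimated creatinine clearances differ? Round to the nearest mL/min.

Patient A: CrCl = (140 − 73) × 59.3 / (72 × 0.9) × 0.85 = 3973.1 / 64.80 × 0.85 ≈ 52.1 mL/min
Patient B: SCr = 365 / 88.4 = 4.129 mg/dL
Patient B: CrCl = (140 − 46) × 107 / (72 × 4.129) = 10058.0 / 297.29 ≈ 33.8 mL/min
|52.1 − 33.8| = 18.3 mL/min

18 mL/min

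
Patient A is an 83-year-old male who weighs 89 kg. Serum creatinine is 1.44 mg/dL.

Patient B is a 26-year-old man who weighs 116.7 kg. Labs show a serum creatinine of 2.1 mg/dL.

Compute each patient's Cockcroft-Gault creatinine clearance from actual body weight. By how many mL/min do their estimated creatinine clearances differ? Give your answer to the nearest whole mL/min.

Patient A: CrCl = (140 − 83) × 89 / (72 × 1.44) = 5073.0 / 103.68 ≈ 48.9 mL/min
Patient B: CrCl = (140 − 26) × 116.7 / (72 × 2.1) = 13303.8 / 151.20 ≈ 88.0 mL/min
|48.9 − 88.0| = 39.1 mL/min

39 mL/min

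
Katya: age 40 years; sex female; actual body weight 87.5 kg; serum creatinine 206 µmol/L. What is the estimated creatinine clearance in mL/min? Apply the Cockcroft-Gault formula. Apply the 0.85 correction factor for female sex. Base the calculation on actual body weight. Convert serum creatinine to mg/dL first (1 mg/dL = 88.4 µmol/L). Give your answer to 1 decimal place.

SCr = 206 / 88.4 = 2.33 mg/dL
CrCl = (140 − 40) × 87.5 / (72 × 2.33) × 0.85 = 8750.0 / 167.76 × 0.85 ≈ 44.3 mL/min

44.3 mL/min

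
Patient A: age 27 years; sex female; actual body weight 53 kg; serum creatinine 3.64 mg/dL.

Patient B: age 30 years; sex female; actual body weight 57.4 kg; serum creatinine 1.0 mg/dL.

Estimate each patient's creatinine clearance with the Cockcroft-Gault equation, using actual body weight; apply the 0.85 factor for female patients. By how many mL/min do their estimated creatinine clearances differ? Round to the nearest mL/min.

55 mL/min

Patient A: CrCl = (140 − 27) × 53 / (72 × 3.64) × 0.85 = 5989.0 / 262.08 × 0.85 ≈ 19.4 mL/min
Patient B: CrCl = (140 − 30) × 57.4 / (72 × 1) × 0.85 = 6314.0 / 72.00 × 0.85 ≈ 74.5 mL/min
|19.4 − 74.5| = 55.1 mL/min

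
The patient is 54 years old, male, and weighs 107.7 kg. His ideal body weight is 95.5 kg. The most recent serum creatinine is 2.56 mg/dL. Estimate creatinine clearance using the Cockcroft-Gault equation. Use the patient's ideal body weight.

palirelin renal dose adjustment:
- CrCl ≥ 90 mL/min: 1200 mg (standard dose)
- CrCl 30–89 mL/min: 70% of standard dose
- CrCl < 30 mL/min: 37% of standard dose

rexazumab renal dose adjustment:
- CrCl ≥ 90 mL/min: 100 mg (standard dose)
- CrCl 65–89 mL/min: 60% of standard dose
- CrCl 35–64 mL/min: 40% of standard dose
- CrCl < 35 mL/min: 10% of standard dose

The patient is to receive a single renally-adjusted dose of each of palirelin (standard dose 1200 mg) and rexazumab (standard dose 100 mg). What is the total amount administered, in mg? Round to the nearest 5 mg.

880 mg

CrCl = (140 − 54) × 95.5 / (72 × 2.56) = 8213.0 / 184.32 ≈ 44.6 mL/min
CrCl ≈ 45 mL/min.
palirelin: 30–89 mL/min → 70% of 1200 mg = 840 mg.
rexazumab: 35–64 mL/min → 40% of 100 mg = 40 mg.
Total = 840 + 40 = 880 mg.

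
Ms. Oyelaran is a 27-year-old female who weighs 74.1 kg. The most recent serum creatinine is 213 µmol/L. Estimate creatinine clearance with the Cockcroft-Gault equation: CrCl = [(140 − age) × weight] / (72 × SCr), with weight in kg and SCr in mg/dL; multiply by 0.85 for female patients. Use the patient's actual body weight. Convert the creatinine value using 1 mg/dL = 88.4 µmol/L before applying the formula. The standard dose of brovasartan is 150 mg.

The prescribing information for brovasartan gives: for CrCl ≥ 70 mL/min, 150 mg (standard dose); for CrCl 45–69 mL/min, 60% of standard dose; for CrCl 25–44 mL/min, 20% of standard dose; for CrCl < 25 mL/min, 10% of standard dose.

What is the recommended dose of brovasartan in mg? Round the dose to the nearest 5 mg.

30 mg

SCr = 213 / 88.4 = 2.41 mg/dL
CrCl = (140 − 27) × 74.1 / (72 × 2.41) × 0.85 = 8373.3 / 173.52 × 0.85 ≈ 41.0 mL/min
CrCl ≈ 41 mL/min → bracket 25–44 mL/min.
20% of 150 mg = 30 mg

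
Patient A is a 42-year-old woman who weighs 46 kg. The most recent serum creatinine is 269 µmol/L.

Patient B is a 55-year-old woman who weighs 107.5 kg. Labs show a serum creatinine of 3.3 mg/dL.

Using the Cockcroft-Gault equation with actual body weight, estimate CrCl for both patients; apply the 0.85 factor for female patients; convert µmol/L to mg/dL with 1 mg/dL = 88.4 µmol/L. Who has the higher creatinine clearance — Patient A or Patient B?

Patient B

Patient A: SCr = 269 / 88.4 = 3.043 mg/dL
Patient A: CrCl = (140 − 42) × 46 / (72 × 3.043) × 0.85 = 4508.0 / 219.10 × 0.85 ≈ 17.5 mL/min
Patient B: CrCl = (140 − 55) × 107.5 / (72 × 3.3) × 0.85 = 9137.5 / 237.60 × 0.85 ≈ 32.7 mL/min
17.5 vs 32.7 mL/min → Patient B is higher.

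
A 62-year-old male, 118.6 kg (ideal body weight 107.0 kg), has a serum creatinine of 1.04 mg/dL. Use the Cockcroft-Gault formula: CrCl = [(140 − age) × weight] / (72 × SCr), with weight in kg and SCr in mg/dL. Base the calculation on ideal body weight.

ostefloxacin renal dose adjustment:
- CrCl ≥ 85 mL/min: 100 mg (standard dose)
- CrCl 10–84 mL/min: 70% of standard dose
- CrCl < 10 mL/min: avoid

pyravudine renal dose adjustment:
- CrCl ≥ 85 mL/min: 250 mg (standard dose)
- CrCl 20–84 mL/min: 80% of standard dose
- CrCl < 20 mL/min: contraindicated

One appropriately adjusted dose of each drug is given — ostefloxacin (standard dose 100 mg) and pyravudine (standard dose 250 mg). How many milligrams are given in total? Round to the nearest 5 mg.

350 mg

CrCl = (140 − 62) × 107 / (72 × 1.04) = 8346.0 / 74.88 ≈ 111.5 mL/min
CrCl ≈ 111 mL/min.
ostefloxacin: ≥ 85 mL/min → 100% of 100 mg = 100 mg.
pyravudine: ≥ 85 mL/min → 100% of 250 mg = 250 mg.
Total = 100 + 250 = 350 mg.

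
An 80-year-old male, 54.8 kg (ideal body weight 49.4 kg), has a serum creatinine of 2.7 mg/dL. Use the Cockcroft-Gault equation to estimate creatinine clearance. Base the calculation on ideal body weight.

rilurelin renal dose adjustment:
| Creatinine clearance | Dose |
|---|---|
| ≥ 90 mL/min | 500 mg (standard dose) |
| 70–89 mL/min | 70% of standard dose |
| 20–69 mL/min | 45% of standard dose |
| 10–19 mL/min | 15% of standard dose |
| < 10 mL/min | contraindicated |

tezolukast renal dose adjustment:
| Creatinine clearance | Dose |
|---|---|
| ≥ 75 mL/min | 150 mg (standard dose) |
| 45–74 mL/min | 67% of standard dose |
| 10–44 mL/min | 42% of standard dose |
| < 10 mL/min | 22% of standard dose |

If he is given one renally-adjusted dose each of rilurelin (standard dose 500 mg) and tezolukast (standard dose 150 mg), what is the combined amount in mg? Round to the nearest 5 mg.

140 mg

CrCl = (140 − 80) × 49.4 / (72 × 2.7) = 2964.0 / 194.40 ≈ 15.2 mL/min
CrCl ≈ 15 mL/min.
rilurelin: 10–19 mL/min → 15% of 500 mg = 75 mg.
tezolukast: 10–44 mL/min → 42% of 150 mg = 63 mg.
Total = 75 + 63 = 138 mg.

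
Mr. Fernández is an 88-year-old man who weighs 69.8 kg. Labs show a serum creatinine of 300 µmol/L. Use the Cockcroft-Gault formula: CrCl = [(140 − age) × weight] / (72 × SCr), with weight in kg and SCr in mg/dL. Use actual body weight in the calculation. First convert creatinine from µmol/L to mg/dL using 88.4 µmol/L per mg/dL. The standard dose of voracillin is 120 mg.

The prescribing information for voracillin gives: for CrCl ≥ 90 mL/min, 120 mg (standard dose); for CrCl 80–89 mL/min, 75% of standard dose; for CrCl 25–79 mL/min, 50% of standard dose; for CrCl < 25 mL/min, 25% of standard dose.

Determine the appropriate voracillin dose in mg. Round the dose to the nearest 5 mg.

SCr = 300 / 88.4 = 3.394 mg/dL
CrCl = (140 − 88) × 69.8 / (72 × 3.394) = 3629.6 / 244.37 ≈ 14.9 mL/min
CrCl ≈ 15 mL/min → bracket < 25 mL/min.
25% of 120 mg = 30 mg

30 mg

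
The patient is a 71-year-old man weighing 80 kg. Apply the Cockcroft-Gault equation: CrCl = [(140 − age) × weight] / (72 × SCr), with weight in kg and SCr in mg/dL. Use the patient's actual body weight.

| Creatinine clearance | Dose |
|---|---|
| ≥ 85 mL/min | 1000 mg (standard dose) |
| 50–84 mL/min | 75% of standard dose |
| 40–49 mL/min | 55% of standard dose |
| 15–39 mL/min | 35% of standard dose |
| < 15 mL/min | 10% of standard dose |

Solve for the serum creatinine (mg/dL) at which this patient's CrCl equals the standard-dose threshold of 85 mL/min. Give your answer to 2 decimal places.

0.90 mg/dL

Standard dose requires CrCl ≥ 85 mL/min.
Set (140 − 71) × 80 / (72 × SCr) = 85
SCr = (140 − 71) × 80 / (72 × 85) = 0.902 mg/dL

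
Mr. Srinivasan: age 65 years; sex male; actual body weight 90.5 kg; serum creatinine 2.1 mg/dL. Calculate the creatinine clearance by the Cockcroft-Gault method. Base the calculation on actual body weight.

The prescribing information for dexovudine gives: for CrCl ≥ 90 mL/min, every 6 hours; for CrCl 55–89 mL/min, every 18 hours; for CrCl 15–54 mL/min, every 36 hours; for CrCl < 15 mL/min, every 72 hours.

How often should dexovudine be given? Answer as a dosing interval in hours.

CrCl = (140 − 65) × 90.5 / (72 × 2.1) = 6787.5 / 151.20 ≈ 44.9 mL/min
CrCl ≈ 45 mL/min → bracket 15–54 mL/min → every 36 hours.

every 36 hours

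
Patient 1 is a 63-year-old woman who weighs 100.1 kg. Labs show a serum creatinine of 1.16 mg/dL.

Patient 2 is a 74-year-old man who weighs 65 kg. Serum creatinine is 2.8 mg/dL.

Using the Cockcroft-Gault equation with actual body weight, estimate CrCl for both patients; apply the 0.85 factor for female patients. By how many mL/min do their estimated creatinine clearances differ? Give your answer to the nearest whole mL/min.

57 mL/min

Patient 1: CrCl = (140 − 63) × 100.1 / (72 × 1.16) × 0.85 = 7707.7 / 83.52 × 0.85 ≈ 78.4 mL/min
Patient 2: CrCl = (140 − 74) × 65 / (72 × 2.8) = 4290.0 / 201.60 ≈ 21.3 mL/min
|78.4 − 21.3| = 57.1 mL/min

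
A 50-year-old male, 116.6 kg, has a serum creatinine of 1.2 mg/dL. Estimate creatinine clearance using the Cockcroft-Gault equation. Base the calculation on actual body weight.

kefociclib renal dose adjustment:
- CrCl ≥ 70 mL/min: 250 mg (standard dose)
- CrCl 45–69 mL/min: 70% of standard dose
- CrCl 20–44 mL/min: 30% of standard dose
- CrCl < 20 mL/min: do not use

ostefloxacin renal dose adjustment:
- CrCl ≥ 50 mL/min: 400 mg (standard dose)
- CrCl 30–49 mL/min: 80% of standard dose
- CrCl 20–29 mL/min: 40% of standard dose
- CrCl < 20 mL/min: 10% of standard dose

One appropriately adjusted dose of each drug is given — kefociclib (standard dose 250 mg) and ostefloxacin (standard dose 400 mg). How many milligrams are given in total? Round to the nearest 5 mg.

650 mg

CrCl = (140 − 50) × 116.6 / (72 × 1.2) = 10494.0 / 86.40 ≈ 121.5 mL/min
CrCl ≈ 121 mL/min.
kefociclib: ≥ 70 mL/min → 100% of 250 mg = 250 mg.
ostefloxacin: ≥ 50 mL/min → 100% of 400 mg = 400 mg.
Total = 250 + 400 = 650 mg.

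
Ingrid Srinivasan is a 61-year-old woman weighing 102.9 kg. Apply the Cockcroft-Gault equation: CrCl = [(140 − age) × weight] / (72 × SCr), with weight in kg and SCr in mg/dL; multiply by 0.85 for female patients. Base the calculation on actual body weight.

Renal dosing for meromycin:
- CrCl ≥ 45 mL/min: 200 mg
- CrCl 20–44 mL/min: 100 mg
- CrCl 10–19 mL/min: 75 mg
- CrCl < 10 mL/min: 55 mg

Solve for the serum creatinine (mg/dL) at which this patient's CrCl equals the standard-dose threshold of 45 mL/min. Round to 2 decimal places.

Standard dose requires CrCl ≥ 45 mL/min.
Set (140 − 61) × 102.9 × 0.85 / (72 × SCr) = 45
SCr = (140 − 61) × 102.9 × 0.85 / (72 × 45) = 2.133 mg/dL

2.13 mg/dL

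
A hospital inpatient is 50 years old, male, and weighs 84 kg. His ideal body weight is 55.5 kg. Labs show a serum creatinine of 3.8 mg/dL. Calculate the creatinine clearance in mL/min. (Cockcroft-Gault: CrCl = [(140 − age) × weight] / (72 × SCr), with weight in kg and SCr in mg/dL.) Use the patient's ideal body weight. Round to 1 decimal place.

18.3 mL/min

CrCl = (140 − 50) × 55.5 / (72 × 3.8) = 4995.0 / 273.60 ≈ 18.3 mL/min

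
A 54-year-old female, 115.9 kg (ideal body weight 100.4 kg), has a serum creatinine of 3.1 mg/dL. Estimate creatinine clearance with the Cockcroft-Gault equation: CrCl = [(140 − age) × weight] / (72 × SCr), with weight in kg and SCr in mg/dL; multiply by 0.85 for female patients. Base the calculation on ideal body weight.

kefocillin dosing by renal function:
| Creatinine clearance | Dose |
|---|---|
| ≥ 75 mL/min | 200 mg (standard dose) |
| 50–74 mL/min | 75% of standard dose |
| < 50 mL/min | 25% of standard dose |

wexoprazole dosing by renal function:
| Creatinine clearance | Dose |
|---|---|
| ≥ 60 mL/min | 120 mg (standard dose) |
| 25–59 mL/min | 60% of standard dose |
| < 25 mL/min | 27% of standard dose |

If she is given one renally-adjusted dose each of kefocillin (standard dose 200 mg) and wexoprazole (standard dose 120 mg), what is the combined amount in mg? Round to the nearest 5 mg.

120 mg

CrCl = (140 − 54) × 100.4 / (72 × 3.1) × 0.85 = 8634.4 / 223.20 × 0.85 ≈ 32.9 mL/min
CrCl ≈ 33 mL/min.
kefocillin: < 50 mL/min → 25% of 200 mg = 50 mg.
wexoprazole: 25–59 mL/min → 60% of 120 mg = 72 mg.
Total = 50 + 72 = 122 mg.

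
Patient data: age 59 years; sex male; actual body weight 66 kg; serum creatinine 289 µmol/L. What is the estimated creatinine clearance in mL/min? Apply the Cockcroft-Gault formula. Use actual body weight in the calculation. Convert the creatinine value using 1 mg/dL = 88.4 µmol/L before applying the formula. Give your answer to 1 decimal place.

22.7 mL/min

SCr = 289 / 88.4 = 3.269 mg/dL
CrCl = (140 − 59) × 66 / (72 × 3.269) = 5346.0 / 235.37 ≈ 22.7 mL/min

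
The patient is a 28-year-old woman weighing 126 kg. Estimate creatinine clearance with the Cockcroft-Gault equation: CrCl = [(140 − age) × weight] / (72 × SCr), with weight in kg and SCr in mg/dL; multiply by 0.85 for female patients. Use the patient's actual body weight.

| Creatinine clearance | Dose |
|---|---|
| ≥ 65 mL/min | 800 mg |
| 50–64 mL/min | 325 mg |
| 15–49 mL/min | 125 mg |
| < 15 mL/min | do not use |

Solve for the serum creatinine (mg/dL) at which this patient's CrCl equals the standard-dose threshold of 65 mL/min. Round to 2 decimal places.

Standard dose requires CrCl ≥ 65 mL/min.
Set (140 − 28) × 126 × 0.85 / (72 × SCr) = 65
SCr = (140 − 28) × 126 × 0.85 / (72 × 65) = 2.563 mg/dL

2.56 mg/dL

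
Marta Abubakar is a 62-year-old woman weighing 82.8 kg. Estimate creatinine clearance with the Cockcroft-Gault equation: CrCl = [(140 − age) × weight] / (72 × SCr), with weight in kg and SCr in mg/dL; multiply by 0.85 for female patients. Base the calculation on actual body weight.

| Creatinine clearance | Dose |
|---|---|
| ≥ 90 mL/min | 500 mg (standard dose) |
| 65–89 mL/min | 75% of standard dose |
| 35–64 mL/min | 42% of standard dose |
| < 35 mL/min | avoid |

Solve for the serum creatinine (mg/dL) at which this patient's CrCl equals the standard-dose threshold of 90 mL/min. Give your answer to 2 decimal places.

0.85 mg/dL

Standard dose requires CrCl ≥ 90 mL/min.
Set (140 − 62) × 82.8 × 0.85 / (72 × SCr) = 90
SCr = (140 − 62) × 82.8 × 0.85 / (72 × 90) = 0.847 mg/dL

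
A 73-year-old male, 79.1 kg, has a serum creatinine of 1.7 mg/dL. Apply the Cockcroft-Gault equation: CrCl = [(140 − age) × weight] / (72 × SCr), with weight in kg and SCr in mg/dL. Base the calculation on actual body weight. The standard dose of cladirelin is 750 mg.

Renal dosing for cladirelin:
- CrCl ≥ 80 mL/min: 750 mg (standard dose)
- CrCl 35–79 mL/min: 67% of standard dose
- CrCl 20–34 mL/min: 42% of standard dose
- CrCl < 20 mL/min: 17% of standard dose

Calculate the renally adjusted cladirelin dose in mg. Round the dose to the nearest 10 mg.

500 mg

CrCl = (140 − 73) × 79.1 / (72 × 1.7) = 5299.7 / 122.40 ≈ 43.3 mL/min
CrCl ≈ 43 mL/min → bracket 35–79 mL/min.
67% of 750 mg = 502.5 mg → 500 mg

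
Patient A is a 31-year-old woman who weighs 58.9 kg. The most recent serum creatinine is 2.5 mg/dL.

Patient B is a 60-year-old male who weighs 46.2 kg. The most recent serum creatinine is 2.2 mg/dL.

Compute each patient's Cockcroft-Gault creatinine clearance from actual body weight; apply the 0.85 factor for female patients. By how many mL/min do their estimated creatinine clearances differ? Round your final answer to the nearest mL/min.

Patient A: CrCl = (140 − 31) × 58.9 / (72 × 2.5) × 0.85 = 6420.1 / 180.00 × 0.85 ≈ 30.3 mL/min
Patient B: CrCl = (140 − 60) × 46.2 / (72 × 2.2) = 3696.0 / 158.40 ≈ 23.3 mL/min
|30.3 − 23.3| = 7.0 mL/min

7 mL/min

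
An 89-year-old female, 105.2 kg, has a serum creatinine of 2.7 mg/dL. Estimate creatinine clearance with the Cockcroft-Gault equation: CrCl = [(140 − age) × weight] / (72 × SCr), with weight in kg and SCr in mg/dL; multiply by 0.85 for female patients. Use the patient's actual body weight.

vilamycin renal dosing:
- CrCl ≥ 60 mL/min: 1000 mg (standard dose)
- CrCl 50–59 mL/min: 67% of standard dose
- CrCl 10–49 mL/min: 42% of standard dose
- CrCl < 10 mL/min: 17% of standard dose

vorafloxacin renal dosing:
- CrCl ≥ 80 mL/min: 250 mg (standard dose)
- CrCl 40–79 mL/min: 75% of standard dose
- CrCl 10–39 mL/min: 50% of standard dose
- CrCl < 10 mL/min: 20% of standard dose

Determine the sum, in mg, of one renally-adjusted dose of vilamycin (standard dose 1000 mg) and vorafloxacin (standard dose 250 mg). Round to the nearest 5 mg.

CrCl = (140 − 89) × 105.2 / (72 × 2.7) × 0.85 = 5365.2 / 194.40 × 0.85 ≈ 23.5 mL/min
CrCl ≈ 23 mL/min.
vilamycin: 10–49 mL/min → 42% of 1000 mg = 420 mg.
vorafloxacin: 10–39 mL/min → 50% of 250 mg = 125 mg.
Total = 420 + 125 = 545 mg.

545 mg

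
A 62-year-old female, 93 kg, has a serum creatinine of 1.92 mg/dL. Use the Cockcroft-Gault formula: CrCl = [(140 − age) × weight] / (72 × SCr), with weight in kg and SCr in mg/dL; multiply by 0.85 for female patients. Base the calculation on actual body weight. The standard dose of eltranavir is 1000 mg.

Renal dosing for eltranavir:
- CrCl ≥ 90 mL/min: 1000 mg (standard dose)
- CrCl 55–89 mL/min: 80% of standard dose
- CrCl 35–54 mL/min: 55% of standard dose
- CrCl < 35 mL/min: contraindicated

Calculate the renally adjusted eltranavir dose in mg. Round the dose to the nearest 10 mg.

CrCl = (140 − 62) × 93 / (72 × 1.92) × 0.85 = 7254.0 / 138.24 × 0.85 ≈ 44.6 mL/min
CrCl ≈ 45 mL/min → bracket 35–54 mL/min.
55% of 1000 mg = 550 mg

550 mg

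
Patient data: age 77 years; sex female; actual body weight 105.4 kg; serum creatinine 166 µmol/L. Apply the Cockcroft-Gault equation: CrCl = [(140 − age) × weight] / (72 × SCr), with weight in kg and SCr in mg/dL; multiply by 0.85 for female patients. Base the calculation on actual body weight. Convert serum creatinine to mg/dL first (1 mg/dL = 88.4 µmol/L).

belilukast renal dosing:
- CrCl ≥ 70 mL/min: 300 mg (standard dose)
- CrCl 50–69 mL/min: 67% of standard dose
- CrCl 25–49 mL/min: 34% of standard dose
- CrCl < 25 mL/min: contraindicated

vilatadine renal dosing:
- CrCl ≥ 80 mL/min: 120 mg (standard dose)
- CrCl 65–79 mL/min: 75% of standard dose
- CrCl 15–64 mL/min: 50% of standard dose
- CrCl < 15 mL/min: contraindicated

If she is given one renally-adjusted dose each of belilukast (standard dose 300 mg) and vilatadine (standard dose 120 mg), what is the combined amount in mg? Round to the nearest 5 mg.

SCr = 166 / 88.4 = 1.878 mg/dL
CrCl = (140 − 77) × 105.4 / (72 × 1.878) × 0.85 = 6640.2 / 135.22 × 0.85 ≈ 41.7 mL/min
CrCl ≈ 42 mL/min.
belilukast: 25–49 mL/min → 34% of 300 mg = 102 mg.
vilatadine: 15–64 mL/min → 50% of 120 mg = 60 mg.
Total = 102 + 60 = 162 mg.

160 mg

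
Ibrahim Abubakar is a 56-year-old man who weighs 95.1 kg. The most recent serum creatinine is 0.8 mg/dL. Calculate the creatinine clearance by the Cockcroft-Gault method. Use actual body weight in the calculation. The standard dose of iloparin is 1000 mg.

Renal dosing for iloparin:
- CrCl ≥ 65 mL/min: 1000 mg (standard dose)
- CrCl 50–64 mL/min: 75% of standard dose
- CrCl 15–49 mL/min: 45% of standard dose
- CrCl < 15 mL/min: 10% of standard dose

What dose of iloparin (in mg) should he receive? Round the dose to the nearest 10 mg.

1000 mg

CrCl = (140 − 56) × 95.1 / (72 × 0.8) = 7988.4 / 57.60 ≈ 138.7 mL/min
CrCl ≈ 139 mL/min → bracket ≥ 65 mL/min.
100% of 1000 mg = 1000 mg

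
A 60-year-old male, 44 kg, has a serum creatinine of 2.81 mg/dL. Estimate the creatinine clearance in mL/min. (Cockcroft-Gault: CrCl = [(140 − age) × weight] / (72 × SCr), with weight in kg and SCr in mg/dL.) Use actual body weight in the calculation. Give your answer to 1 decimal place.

17.4 mL/min

CrCl = (140 − 60) × 44 / (72 × 2.81) = 3520.0 / 202.32 ≈ 17.4 mL/min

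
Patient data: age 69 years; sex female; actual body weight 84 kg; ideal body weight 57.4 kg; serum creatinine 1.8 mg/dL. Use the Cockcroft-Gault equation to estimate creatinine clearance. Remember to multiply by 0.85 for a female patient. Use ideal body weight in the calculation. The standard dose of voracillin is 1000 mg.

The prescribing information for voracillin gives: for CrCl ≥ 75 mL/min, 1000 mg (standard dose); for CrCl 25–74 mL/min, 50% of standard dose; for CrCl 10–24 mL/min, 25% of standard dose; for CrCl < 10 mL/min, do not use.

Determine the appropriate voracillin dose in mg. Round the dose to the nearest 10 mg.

CrCl = (140 − 69) × 57.4 / (72 × 1.8) × 0.85 = 4075.4 / 129.60 × 0.85 ≈ 26.7 mL/min
CrCl ≈ 27 mL/min → bracket 25–74 mL/min.
50% of 1000 mg = 500 mg

500 mg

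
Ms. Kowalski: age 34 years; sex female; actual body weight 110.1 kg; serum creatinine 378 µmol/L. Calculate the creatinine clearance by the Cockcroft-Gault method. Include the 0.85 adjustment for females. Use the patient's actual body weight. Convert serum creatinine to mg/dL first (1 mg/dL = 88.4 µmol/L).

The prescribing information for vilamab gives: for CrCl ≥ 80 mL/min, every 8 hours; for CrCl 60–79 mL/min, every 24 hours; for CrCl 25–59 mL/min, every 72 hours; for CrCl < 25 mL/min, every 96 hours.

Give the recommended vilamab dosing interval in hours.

SCr = 378 / 88.4 = 4.276 mg/dL
CrCl = (140 − 34) × 110.1 / (72 × 4.276) × 0.85 = 11670.6 / 307.87 × 0.85 ≈ 32.2 mL/min
CrCl ≈ 32 mL/min → bracket 25–59 mL/min → every 72 hours.

every 72 hours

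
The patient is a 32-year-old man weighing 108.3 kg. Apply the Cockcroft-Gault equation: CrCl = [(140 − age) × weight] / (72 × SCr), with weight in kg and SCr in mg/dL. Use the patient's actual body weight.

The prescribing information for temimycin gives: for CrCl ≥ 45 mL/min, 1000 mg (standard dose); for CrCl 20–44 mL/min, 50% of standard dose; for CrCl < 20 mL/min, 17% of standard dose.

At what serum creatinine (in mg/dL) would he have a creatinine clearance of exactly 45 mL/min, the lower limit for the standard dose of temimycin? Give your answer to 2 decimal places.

Standard dose requires CrCl ≥ 45 mL/min.
Set (140 − 32) × 108.3 / (72 × SCr) = 45
SCr = (140 − 32) × 108.3 / (72 × 45) = 3.610 mg/dL

3.61 mg/dL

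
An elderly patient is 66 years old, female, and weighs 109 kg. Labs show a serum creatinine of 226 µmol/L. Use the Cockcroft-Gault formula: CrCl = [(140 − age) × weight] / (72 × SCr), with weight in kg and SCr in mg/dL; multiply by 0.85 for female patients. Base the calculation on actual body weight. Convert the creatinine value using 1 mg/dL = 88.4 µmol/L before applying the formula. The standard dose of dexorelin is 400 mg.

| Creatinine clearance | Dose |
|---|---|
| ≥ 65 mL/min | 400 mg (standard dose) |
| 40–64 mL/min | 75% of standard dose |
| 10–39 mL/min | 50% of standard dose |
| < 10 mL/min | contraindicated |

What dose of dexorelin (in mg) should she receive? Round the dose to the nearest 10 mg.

200 mg

SCr = 226 / 88.4 = 2.557 mg/dL
CrCl = (140 − 66) × 109 / (72 × 2.557) × 0.85 = 8066.0 / 184.10 × 0.85 ≈ 37.2 mL/min
CrCl ≈ 37 mL/min → bracket 10–39 mL/min.
50% of 400 mg = 200 mg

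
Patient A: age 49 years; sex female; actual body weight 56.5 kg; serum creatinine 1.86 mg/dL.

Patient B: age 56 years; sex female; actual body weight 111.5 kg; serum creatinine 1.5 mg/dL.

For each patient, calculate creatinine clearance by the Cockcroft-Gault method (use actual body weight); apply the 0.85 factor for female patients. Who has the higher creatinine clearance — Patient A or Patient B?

Patient A: CrCl = (140 − 49) × 56.5 / (72 × 1.86) × 0.85 = 5141.5 / 133.92 × 0.85 ≈ 32.6 mL/min
Patient B: CrCl = (140 − 56) × 111.5 / (72 × 1.5) × 0.85 = 9366.0 / 108.00 × 0.85 ≈ 73.7 mL/min
32.6 vs 73.7 mL/min → Patient B is higher.

Patient B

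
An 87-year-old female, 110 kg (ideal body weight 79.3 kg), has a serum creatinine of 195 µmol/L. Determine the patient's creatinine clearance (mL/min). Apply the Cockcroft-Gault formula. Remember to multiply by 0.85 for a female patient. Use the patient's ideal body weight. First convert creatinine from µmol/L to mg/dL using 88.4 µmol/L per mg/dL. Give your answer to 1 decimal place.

22.5 mL/min

SCr = 195 / 88.4 = 2.206 mg/dL
CrCl = (140 − 87) × 79.3 / (72 × 2.206) × 0.85 = 4202.9 / 158.83 × 0.85 ≈ 22.5 mL/min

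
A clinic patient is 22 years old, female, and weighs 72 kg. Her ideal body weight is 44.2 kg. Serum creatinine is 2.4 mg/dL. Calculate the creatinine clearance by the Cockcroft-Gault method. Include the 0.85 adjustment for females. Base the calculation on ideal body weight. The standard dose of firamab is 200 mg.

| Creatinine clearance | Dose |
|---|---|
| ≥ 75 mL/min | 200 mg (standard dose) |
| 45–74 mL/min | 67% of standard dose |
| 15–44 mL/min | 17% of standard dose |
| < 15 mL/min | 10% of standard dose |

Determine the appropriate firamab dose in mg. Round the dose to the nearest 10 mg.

30 mg

CrCl = (140 − 22) × 44.2 / (72 × 2.4) × 0.85 = 5215.6 / 172.80 × 0.85 ≈ 25.7 mL/min
CrCl ≈ 26 mL/min → bracket 15–44 mL/min.
17% of 200 mg = 34 mg → 30 mg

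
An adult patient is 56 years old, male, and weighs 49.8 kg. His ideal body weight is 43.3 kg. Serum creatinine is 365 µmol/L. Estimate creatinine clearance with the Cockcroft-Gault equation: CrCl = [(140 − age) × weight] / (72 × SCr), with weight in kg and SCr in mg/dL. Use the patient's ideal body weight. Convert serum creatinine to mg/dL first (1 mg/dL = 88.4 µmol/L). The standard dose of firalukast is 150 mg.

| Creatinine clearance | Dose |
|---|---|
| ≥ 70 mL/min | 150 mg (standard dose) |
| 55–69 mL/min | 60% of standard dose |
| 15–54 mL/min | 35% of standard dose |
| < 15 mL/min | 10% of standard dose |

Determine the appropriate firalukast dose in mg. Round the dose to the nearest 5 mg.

SCr = 365 / 88.4 = 4.129 mg/dL
CrCl = (140 − 56) × 43.3 / (72 × 4.129) = 3637.2 / 297.29 ≈ 12.2 mL/min
CrCl ≈ 12 mL/min → bracket < 15 mL/min.
10% of 150 mg = 15 mg

15 mg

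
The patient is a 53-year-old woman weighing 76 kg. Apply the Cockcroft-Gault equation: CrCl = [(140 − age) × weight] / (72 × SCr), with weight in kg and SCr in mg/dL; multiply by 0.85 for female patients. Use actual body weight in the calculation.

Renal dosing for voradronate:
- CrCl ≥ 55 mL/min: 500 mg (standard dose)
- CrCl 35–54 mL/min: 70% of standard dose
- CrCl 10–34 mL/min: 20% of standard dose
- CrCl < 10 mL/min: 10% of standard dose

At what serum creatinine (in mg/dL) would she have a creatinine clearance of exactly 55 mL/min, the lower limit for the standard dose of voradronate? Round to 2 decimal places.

Standard dose requires CrCl ≥ 55 mL/min.
Set (140 − 53) × 76 × 0.85 / (72 × SCr) = 55
SCr = (140 − 53) × 76 × 0.85 / (72 × 55) = 1.419 mg/dL

1.42 mg/dL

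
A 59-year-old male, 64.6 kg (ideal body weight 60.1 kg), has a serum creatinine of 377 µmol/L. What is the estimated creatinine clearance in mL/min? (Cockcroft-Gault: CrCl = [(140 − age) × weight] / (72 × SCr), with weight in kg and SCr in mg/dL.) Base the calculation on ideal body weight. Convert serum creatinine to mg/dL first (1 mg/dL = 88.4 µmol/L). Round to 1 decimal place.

SCr = 377 / 88.4 = 4.265 mg/dL
CrCl = (140 − 59) × 60.1 / (72 × 4.265) = 4868.1 / 307.08 ≈ 15.9 mL/min

15.9 mL/min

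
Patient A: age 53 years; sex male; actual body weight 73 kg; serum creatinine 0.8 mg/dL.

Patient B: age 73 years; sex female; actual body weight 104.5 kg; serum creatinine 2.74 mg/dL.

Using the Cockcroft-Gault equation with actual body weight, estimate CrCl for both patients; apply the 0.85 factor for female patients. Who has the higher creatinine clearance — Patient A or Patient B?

Patient A

Patient A: CrCl = (140 − 53) × 73 / (72 × 0.8) = 6351.0 / 57.60 ≈ 110.3 mL/min
Patient B: CrCl = (140 − 73) × 104.5 / (72 × 2.74) × 0.85 = 7001.5 / 197.28 × 0.85 ≈ 30.2 mL/min
110.3 vs 30.2 mL/min → Patient A is higher.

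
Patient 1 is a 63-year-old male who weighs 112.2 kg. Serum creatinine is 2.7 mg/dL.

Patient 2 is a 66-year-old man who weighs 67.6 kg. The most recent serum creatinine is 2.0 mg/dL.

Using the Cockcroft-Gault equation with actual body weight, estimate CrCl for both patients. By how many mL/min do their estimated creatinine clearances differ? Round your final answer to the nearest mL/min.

Patient 1: CrCl = (140 − 63) × 112.2 / (72 × 2.7) = 8639.4 / 194.40 ≈ 44.4 mL/min
Patient 2: CrCl = (140 − 66) × 67.6 / (72 × 2) = 5002.4 / 144.00 ≈ 34.7 mL/min
|44.4 − 34.7| = 9.7 mL/min

10 mL/min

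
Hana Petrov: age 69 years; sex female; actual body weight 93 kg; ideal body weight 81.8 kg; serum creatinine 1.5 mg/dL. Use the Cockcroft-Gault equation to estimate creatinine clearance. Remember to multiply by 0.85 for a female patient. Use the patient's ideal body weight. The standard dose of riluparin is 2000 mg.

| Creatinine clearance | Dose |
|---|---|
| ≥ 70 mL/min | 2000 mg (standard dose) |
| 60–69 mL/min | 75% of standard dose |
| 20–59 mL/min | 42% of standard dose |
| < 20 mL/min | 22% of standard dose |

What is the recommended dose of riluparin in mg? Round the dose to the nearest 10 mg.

CrCl = (140 − 69) × 81.8 / (72 × 1.5) × 0.85 = 5807.8 / 108.00 × 0.85 ≈ 45.7 mL/min
CrCl ≈ 46 mL/min → bracket 20–59 mL/min.
42% of 2000 mg = 840 mg

840 mg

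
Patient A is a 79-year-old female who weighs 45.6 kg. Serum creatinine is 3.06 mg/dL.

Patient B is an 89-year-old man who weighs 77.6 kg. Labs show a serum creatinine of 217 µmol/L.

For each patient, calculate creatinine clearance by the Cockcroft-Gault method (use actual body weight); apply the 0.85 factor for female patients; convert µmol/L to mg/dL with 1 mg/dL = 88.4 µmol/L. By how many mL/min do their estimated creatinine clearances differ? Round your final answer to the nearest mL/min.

12 mL/min

Patient A: CrCl = (140 − 79) × 45.6 / (72 × 3.06) × 0.85 = 2781.6 / 220.32 × 0.85 ≈ 10.7 mL/min
Patient B: SCr = 217 / 88.4 = 2.455 mg/dL
Patient B: CrCl = (140 − 89) × 77.6 / (72 × 2.455) = 3957.6 / 176.76 ≈ 22.4 mL/min
|10.7 − 22.4| = 11.7 mL/min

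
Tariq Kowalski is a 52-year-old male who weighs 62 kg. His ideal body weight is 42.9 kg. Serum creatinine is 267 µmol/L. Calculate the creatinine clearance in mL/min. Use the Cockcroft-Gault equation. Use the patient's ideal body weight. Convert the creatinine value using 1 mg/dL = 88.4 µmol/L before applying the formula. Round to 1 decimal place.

17.4 mL/min

SCr = 267 / 88.4 = 3.02 mg/dL
CrCl = (140 − 52) × 42.9 / (72 × 3.02) = 3775.2 / 217.44 ≈ 17.4 mL/min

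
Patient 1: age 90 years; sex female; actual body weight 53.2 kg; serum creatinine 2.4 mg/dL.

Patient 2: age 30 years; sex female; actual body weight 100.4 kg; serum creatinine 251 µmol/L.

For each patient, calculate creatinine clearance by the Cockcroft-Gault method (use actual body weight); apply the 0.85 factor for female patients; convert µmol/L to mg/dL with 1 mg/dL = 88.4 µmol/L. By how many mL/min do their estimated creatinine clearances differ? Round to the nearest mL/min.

Patient 1: CrCl = (140 − 90) × 53.2 / (72 × 2.4) × 0.85 = 2660.0 / 172.80 × 0.85 ≈ 13.1 mL/min
Patient 2: SCr = 251 / 88.4 = 2.839 mg/dL
Patient 2: CrCl = (140 − 30) × 100.4 / (72 × 2.839) × 0.85 = 11044.0 / 204.41 × 0.85 ≈ 45.9 mL/min
|13.1 − 45.9| = 32.8 mL/min

33 mL/min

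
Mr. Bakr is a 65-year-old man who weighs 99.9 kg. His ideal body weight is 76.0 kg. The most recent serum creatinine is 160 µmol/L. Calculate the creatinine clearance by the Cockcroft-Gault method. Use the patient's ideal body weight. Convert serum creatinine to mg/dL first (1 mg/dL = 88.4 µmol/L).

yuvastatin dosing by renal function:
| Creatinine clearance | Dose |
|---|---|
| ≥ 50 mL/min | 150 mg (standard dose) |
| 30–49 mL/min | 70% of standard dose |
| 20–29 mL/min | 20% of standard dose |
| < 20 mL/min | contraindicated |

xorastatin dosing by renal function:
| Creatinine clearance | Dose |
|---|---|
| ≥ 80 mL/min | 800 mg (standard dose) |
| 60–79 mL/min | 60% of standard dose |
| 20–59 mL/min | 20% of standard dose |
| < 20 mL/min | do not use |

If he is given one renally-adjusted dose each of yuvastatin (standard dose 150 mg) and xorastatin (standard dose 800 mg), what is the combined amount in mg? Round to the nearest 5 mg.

265 mg

SCr = 160 / 88.4 = 1.81 mg/dL
CrCl = (140 − 65) × 76 / (72 × 1.81) = 5700.0 / 130.32 ≈ 43.7 mL/min
CrCl ≈ 44 mL/min.
yuvastatin: 30–49 mL/min → 70% of 150 mg = 105 mg.
xorastatin: 20–59 mL/min → 20% of 800 mg = 160 mg.
Total = 105 + 160 = 265 mg.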